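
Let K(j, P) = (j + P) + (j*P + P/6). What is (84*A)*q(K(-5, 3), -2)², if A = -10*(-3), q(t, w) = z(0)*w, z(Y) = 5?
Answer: 252000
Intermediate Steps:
K(j, P) = j + 7*P/6 + P*j (K(j, P) = (P + j) + (P*j + P*(⅙)) = (P + j) + (P*j + P/6) = (P + j) + (P/6 + P*j) = j + 7*P/6 + P*j)
q(t, w) = 5*w
A = 30
(84*A)*q(K(-5, 3), -2)² = (84*30)*(5*(-2))² = 2520*(-10)² = 2520*100 = 252000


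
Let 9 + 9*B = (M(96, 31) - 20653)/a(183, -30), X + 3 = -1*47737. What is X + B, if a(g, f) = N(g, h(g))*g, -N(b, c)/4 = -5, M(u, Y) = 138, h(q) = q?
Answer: -314521811/6588 ≈ -47742.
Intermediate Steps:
N(b, c) = 20 (N(b, c) = -4*(-5) = 20)
a(g, f) = 20*g
X = -47740 (X = -3 - 1*47737 = -3 - 47737 = -47740)
B = -10691/6588 (B = -1 + ((138 - 20653)/((20*183)))/9 = -1 + (-20515/3660)/9 = -1 + (-20515*1/3660)/9 = -1 + (⅑)*(-4103/732) = -1 - 4103/6588 = -10691/6588 ≈ -1.6228)
X + B = -47740 - 10691/6588 = -314521811/6588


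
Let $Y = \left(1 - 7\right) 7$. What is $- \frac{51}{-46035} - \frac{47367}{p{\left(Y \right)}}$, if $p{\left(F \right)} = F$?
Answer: $\frac{242282443}{214830} \approx 1127.8$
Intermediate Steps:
$Y = -42$ ($Y = \left(-6\right) 7 = -42$)
$- \frac{51}{-46035} - \frac{47367}{p{\left(Y \right)}} = - \frac{51}{-46035} - \frac{47367}{-42} = \left(-51\right) \left(- \frac{1}{46035}\right) - - \frac{15789}{14} = \frac{17}{15345} + \frac{15789}{14} = \frac{242282443}{214830}$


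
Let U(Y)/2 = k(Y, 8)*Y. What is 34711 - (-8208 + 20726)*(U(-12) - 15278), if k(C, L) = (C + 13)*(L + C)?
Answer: 190082987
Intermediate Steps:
k(C, L) = (13 + C)*(C + L)
U(Y) = 2*Y*(104 + Y² + 21*Y) (U(Y) = 2*((Y² + 13*Y + 13*8 + Y*8)*Y) = 2*((Y² + 13*Y + 104 + 8*Y)*Y) = 2*((104 + Y² + 21*Y)*Y) = 2*(Y*(104 + Y² + 21*Y)) = 2*Y*(104 + Y² + 21*Y))
34711 - (-8208 + 20726)*(U(-12) - 15278) = 34711 - (-8208 + 20726)*(2*(-12)*(104 + (-12)² + 21*(-12)) - 15278) = 34711 - 12518*(2*(-12)*(104 + 144 - 252) - 15278) = 34711 - 12518*(2*(-12)*(-4) - 15278) = 34711 - 12518*(96 - 15278) = 34711 - 12518*(-15182) = 34711 - 1*(-190048276) = 34711 + 190048276 = 190082987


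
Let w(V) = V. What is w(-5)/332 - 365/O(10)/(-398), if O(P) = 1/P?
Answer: 604905/66068 ≈ 9.1558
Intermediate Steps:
w(-5)/332 - 365/O(10)/(-398) = -5/332 - 365/(1/10)/(-398) = -5*1/332 - 365/⅒*(-1/398) = -5/332 - 365*10*(-1/398) = -5/332 - 3650*(-1/398) = -5/332 + 1825/199 = 604905/66068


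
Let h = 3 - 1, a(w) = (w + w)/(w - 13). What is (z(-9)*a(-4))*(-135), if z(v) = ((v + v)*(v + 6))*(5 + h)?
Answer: -408240/17 ≈ -24014.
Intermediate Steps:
a(w) = 2*w/(-13 + w) (a(w) = (2*w)/(-13 + w) = 2*w/(-13 + w))
h = 2
z(v) = 14*v*(6 + v) (z(v) = ((v + v)*(v + 6))*(5 + 2) = ((2*v)*(6 + v))*7 = (2*v*(6 + v))*7 = 14*v*(6 + v))
(z(-9)*a(-4))*(-135) = ((14*(-9)*(6 - 9))*(2*(-4)/(-13 - 4)))*(-135) = ((14*(-9)*(-3))*(2*(-4)/(-17)))*(-135) = (378*(2*(-4)*(-1/17)))*(-135) = (378*(8/17))*(-135) = (3024/17)*(-135) = -408240/17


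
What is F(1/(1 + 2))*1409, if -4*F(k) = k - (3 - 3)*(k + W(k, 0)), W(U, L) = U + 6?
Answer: -1409/12 ≈ -117.42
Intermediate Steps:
W(U, L) = 6 + U
F(k) = -k/4 (F(k) = -(k - (3 - 3)*(k + (6 + k)))/4 = -(k - 0*(6 + 2*k))/4 = -(k - 1*0)/4 = -(k + 0)/4 = -k/4)
F(1/(1 + 2))*1409 = -1/(4*(1 + 2))*1409 = -1/4/3*1409 = -1/4*1/3*1409 = -1/12*1409 = -1409/12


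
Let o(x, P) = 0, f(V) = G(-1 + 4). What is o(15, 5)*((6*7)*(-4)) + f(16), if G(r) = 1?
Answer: 1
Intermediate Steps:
f(V) = 1
o(15, 5)*((6*7)*(-4)) + f(16) = 0*((6*7)*(-4)) + 1 = 0*(42*(-4)) + 1 = 0*(-168) + 1 = 0 + 1 = 1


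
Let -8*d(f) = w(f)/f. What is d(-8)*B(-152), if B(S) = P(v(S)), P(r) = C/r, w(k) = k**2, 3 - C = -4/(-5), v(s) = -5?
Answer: -11/25 ≈ -0.44000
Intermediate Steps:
C = 11/5 (C = 3 - (-4)/(-5) = 3 - (-4)*(-1)/5 = 3 - 1*4/5 = 3 - 4/5 = 11/5 ≈ 2.2000)
d(f) = -f/8 (d(f) = -f**2/(8*f) = -f/8)
P(r) = 11/(5*r)
B(S) = -11/25 (B(S) = (11/5)/(-5) = (11/5)*(-1/5) = -11/25)
d(-8)*B(-152) = -1/8*(-8)*(-11/25) = 1*(-11/25) = -11/25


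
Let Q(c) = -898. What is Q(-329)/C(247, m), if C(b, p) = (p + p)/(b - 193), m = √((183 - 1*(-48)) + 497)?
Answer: -12123*√182/182 ≈ -898.62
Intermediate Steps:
m = 2*√182 (m = √((183 + 48) + 497) = √(231 + 497) = √728 = 2*√182 ≈ 26.981)
C(b, p) = 2*p/(-193 + b) (C(b, p) = (2*p)/(-193 + b) = 2*p/(-193 + b))
Q(-329)/C(247, m) = -898*√182*(-193 + 247)/728 = -898*27*√182/364 = -12123*√182/182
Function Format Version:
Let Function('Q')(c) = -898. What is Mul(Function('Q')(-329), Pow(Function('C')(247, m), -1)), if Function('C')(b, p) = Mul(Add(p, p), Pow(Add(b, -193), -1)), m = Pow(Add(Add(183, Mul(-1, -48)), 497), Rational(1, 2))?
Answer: Mul(Rational(-12123, 182), Pow(182, Rational(1, 2))) ≈ -898.62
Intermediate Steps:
m = Mul(2, Pow(182, Rational(1, 2))) (m = Pow(Add(Add(183, 48), 497), Rational(1, 2)) = Pow(Add(231, 497), Rational(1, 2)) = Pow(728, Rational(1, 2)) = Mul(2, Pow(182, Rational(1, 2))) ≈ 26.981)
Function('C')(b, p) = Mul(2, p, Pow(Add(-193, b), -1)) (Function('C')(b, p) = Mul(Mul(2, p), Pow(Add(-193, b), -1)) = Mul(2, p, Pow(Add(-193, b), -1)))
Mul(Function('Q')(-329), Pow(Function('C')(247, m), -1)) = Mul(-898, Pow(Mul(2, Mul(2, Pow(182, Rational(1, 2))), Pow(Add(-193, 247), -1)), -1)) = Mul(-898, Pow(Mul(2, Mul(2, Pow(182, Rational(1, 2))), Pow(54, -1)), -1)) = Mul(-898, Pow(Mul(2, Mul(2, Pow(182, Rational(1, 2))), Rational(1, 54)), -1)) = Mul(-898, Pow(Mul(Rational(2, 27), Pow(182, Rational(1, 2))), -1)) = Mul(-898, Mul(Rational(27, 364), Pow(182, Rational(1, 2)))) = Mul(Rational(-12123, 182), Pow(182, Rational(1, 2)))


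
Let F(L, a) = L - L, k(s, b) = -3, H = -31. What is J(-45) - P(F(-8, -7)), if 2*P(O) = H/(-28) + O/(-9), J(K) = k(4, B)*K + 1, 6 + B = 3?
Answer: 7585/56 ≈ 135.45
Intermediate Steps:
B = -3 (B = -6 + 3 = -3)
F(L, a) = 0
J(K) = 1 - 3*K (J(K) = -3*K + 1 = 1 - 3*K)
P(O) = 31/56 - O/18 (P(O) = (-31/(-28) + O/(-9))/2 = (-31*(-1/28) + O*(-⅑))/2 = (31/28 - O/9)/2 = 31/56 - O/18)
J(-45) - P(F(-8, -7)) = (1 - 3*(-45)) - (31/56 - 1/18*0) = (1 + 135) - (31/56 + 0) = 136 - 1*31/56 = 136 - 31/56 = 7585/56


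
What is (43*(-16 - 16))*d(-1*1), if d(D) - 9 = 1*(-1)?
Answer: -11008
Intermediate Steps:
d(D) = 8 (d(D) = 9 + 1*(-1) = 9 - 1 = 8)
(43*(-16 - 16))*d(-1*1) = (43*(-16 - 16))*8 = (43*(-32))*8 = -1376*8 = -11008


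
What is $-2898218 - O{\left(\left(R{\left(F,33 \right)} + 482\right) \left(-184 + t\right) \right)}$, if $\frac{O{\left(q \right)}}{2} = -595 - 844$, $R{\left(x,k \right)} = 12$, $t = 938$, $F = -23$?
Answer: $-2895340$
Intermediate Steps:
$O{\left(q \right)} = -2878$ ($O{\left(q \right)} = 2 \left(-595 - 844\right) = 2 \left(-1439\right) = -2878$)
$-2898218 - O{\left(\left(R{\left(F,33 \right)} + 482\right) \left(-184 + t\right) \right)} = -2898218 - -2878 = -2898218 + 2878 = -2895340$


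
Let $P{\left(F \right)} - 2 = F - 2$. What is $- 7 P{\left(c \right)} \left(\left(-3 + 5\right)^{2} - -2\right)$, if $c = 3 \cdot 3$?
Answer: $-378$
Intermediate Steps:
$c = 9$
$P{\left(F \right)} = F$ ($P{\left(F \right)} = 2 + \left(F - 2\right) = 2 + \left(-2 + F\right) = F$)
$- 7 P{\left(c \right)} \left(\left(-3 + 5\right)^{2} - -2\right) = \left(-7\right) 9 \left(\left(-3 + 5\right)^{2} - -2\right) = - 63 \left(2^{2} + 2\right) = - 63 \left(4 + 2\right) = \left(-63\right) 6 = -378$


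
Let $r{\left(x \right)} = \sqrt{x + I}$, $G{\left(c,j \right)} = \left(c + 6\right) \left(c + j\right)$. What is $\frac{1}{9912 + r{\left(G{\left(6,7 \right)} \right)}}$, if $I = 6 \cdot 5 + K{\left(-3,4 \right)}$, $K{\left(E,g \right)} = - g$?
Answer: $\frac{708}{7017683} - \frac{\sqrt{182}}{98247562} \approx 0.00010075$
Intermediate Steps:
$G{\left(c,j \right)} = \left(6 + c\right) \left(c + j\right)$
$I = 26$ ($I = 6 \cdot 5 - 4 = 30 - 4 = 26$)
$r{\left(x \right)} = \sqrt{26 + x}$ ($r{\left(x \right)} = \sqrt{x + 26} = \sqrt{26 + x}$)
$\frac{1}{9912 + r{\left(G{\left(6,7 \right)} \right)}} = \frac{1}{9912 + \sqrt{26 + \left(6^{2} + 6 \cdot 6 + 6 \cdot 7 + 6 \cdot 7\right)}} = \frac{1}{9912 + \sqrt{26 + \left(36 + 36 + 42 + 42\right)}} = \frac{1}{9912 + \sqrt{26 + 156}} = \frac{1}{9912 + \sqrt{182}}$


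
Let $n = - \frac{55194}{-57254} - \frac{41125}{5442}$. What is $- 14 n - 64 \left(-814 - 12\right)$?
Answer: $\frac{4124981675395}{77894067} \approx 52956.0$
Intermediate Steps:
$n = - \frac{1027102501}{155788134}$ ($n = \left(-55194\right) \left(- \frac{1}{57254}\right) - \frac{41125}{5442} = \frac{27597}{28627} - \frac{41125}{5442} = - \frac{1027102501}{155788134} \approx -6.5929$)
$- 14 n - 64 \left(-814 - 12\right) = \left(-14\right) \left(- \frac{1027102501}{155788134}\right) - 64 \left(-814 - 12\right) = \frac{7189717507}{77894067} - -52864 = \frac{7189717507}{77894067} + 52864 = \frac{4124981675395}{77894067}$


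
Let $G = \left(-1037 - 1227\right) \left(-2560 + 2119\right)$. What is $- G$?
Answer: $-998424$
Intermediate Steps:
$G = 998424$ ($G = \left(-2264\right) \left(-441\right) = 998424$)
$- G = \left(-1\right) 998424 = -998424$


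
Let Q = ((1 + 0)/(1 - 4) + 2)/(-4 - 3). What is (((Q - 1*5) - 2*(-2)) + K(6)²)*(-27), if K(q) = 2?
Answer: -522/7 ≈ -74.571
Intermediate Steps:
Q = -5/21 (Q = (1/(-3) + 2)/(-7) = (1*(-⅓) + 2)*(-⅐) = (-⅓ + 2)*(-⅐) = (5/3)*(-⅐) = -5/21 ≈ -0.23810)
(((Q - 1*5) - 2*(-2)) + K(6)²)*(-27) = (((-5/21 - 1*5) - 2*(-2)) + 2²)*(-27) = (((-5/21 - 5) + 4) + 4)*(-27) = ((-110/21 + 4) + 4)*(-27) = (-26/21 + 4)*(-27) = (58/21)*(-27) = -522/7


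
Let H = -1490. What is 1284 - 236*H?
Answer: 352924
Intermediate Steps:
1284 - 236*H = 1284 - 236*(-1490) = 1284 + 351640 = 352924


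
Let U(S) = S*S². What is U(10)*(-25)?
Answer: -25000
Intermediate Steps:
U(S) = S³
U(10)*(-25) = 10³*(-25) = 1000*(-25) = -25000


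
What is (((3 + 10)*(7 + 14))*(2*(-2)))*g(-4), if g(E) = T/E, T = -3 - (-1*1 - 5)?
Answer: 819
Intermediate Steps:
T = 3 (T = -3 - (-1 - 5) = -3 - 1*(-6) = -3 + 6 = 3)
g(E) = 3/E
(((3 + 10)*(7 + 14))*(2*(-2)))*g(-4) = (((3 + 10)*(7 + 14))*(2*(-2)))*(3/(-4)) = ((13*21)*(-4))*(3*(-1/4)) = (273*(-4))*(-3/4) = -1092*(-3/4) = 819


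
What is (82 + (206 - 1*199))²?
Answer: 7921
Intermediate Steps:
(82 + (206 - 1*199))² = (82 + (206 - 199))² = (82 + 7)² = 89² = 7921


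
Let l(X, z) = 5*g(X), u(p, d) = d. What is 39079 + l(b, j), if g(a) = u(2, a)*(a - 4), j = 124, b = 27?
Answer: 42184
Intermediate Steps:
g(a) = a*(-4 + a) (g(a) = a*(a - 4) = a*(-4 + a))
l(X, z) = 5*X*(-4 + X) (l(X, z) = 5*(X*(-4 + X)) = 5*X*(-4 + X))
39079 + l(b, j) = 39079 + 5*27*(-4 + 27) = 39079 + 5*27*23 = 39079 + 3105 = 42184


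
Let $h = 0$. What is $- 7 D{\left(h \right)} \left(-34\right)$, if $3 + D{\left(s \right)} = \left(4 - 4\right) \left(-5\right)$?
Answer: $-714$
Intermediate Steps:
$D{\left(s \right)} = -3$ ($D{\left(s \right)} = -3 + \left(4 - 4\right) \left(-5\right) = -3 + 0 \left(-5\right) = -3 + 0 = -3$)
$- 7 D{\left(h \right)} \left(-34\right) = \left(-7\right) \left(-3\right) \left(-34\right) = 21 \left(-34\right) = -714$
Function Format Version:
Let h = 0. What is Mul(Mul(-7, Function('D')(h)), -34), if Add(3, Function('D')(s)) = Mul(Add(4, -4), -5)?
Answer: -714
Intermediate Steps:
Function('D')(s) = -3 (Function('D')(s) = Add(-3, Mul(Add(4, -4), -5)) = Add(-3, Mul(0, -5)) = Add(-3, 0) = -3)
Mul(Mul(-7, Function('D')(h)), -34) = Mul(Mul(-7, -3), -34) = Mul(21, -34) = -714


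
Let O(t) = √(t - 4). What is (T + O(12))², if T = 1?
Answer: 9 + 4*√2 ≈ 14.657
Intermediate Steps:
O(t) = √(-4 + t)
(T + O(12))² = (1 + √(-4 + 12))² = (1 + √8)² = (1 + 2*√2)²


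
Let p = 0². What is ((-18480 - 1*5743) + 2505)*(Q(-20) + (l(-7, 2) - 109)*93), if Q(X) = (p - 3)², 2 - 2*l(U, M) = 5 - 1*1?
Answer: 221979678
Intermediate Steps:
l(U, M) = -1 (l(U, M) = 1 - (5 - 1*1)/2 = 1 - (5 - 1)/2 = 1 - ½*4 = 1 - 2 = -1)
p = 0
Q(X) = 9 (Q(X) = (0 - 3)² = (-3)² = 9)
((-18480 - 1*5743) + 2505)*(Q(-20) + (l(-7, 2) - 109)*93) = ((-18480 - 1*5743) + 2505)*(9 + (-1 - 109)*93) = ((-18480 - 5743) + 2505)*(9 - 110*93) = (-24223 + 2505)*(9 - 10230) = -21718*(-10221) = 221979678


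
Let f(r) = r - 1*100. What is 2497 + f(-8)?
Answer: 2389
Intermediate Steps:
f(r) = -100 + r (f(r) = r - 100 = -100 + r)
2497 + f(-8) = 2497 + (-100 - 8) = 2497 - 108 = 2389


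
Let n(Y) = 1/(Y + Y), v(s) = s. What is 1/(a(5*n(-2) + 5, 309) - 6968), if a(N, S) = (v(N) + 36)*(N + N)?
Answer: -8/53359 ≈ -0.00014993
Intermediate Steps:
n(Y) = 1/(2*Y)
a(N, S) = 2*N*(36 + N) (a(N, S) = (N + 36)*(N + N) = (36 + N)*(2*N) = 2*N*(36 + N))
1/(a(5*n(-2) + 5, 309) - 6968) = 1/(2*(5*((½)/(-2)) + 5)*(36 + (5*((½)/(-2)) + 5)) - 6968) = 1/(2*(5*((½)*(-½)) + 5)*(36 + (5*((½)*(-½)) + 5)) - 6968) = 1/(2*(5*(-¼) + 5)*(36 + (5*(-¼) + 5)) - 6968) = 1/(2*(-5/4 + 5)*(36 + (-5/4 + 5)) - 6968) = 1/(2*(15/4)*(36 + 15/4) - 6968) = 1/(2*(15/4)*(159/4) - 6968) = 1/(2385/8 - 6968) = 1/(-53359/8) = -8/53359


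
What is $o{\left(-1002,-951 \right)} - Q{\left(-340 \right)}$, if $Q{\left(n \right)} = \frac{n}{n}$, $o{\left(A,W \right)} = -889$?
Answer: $-890$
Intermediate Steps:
$Q{\left(n \right)} = 1$
$o{\left(-1002,-951 \right)} - Q{\left(-340 \right)} = -889 - 1 = -890$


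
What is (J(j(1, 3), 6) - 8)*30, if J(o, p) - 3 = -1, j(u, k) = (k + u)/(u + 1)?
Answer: -180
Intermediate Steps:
j(u, k) = (k + u)/(1 + u)
J(o, p) = 2 (J(o, p) = 3 - 1 = 2)
(J(j(1, 3), 6) - 8)*30 = (2 - 8)*30 = -6*30 = -180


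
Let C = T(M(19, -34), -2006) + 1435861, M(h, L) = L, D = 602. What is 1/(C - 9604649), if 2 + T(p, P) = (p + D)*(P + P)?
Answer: -1/10447606 ≈ -9.5716e-8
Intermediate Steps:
T(p, P) = -2 + 2*P*(602 + p) (T(p, P) = -2 + (p + 602)*(P + P) = -2 + (602 + p)*(2*P) = -2 + 2*P*(602 + p))
C = -842957 (C = (-2 + 1204*(-2006) + 2*(-2006)*(-34)) + 1435861 = (-2 - 2415224 + 136408) + 1435861 = -2278818 + 1435861 = -842957)
1/(C - 9604649) = 1/(-842957 - 9604649) = 1/(-10447606) = -1/10447606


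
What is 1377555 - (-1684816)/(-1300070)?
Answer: 895458122017/650035 ≈ 1.3776e+6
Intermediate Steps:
1377555 - (-1684816)/(-1300070) = 1377555 - (-1684816)*(-1)/1300070 = 1377555 - 1*842408/650035 = 1377555 - 842408/650035 = 895458122017/650035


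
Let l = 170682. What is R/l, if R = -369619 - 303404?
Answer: -224341/56894 ≈ -3.9431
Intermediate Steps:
R = -673023
R/l = -673023/170682 = -673023*1/170682 = -224341/56894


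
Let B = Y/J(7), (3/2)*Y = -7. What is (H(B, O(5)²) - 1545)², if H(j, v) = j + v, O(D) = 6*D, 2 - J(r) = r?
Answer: 93334921/225 ≈ 4.1482e+5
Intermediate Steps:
Y = -14/3 (Y = (⅔)*(-7) = -14/3 ≈ -4.6667)
J(r) = 2 - r
B = 14/15 (B = -14/(3*(2 - 1*7)) = -14/(3*(2 - 7)) = -14/3/(-5) = -14/3*(-⅕) = 14/15 ≈ 0.93333)
(H(B, O(5)²) - 1545)² = ((14/15 + (6*5)²) - 1545)² = ((14/15 + 30²) - 1545)² = ((14/15 + 900) - 1545)² = (13514/15 - 1545)² = (-9661/15)² = 93334921/225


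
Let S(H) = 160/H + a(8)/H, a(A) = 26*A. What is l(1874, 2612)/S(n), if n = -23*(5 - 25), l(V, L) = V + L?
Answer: 11215/2 ≈ 5607.5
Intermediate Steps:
l(V, L) = L + V
n = 460 (n = -23*(-20) = 460)
S(H) = 368/H (S(H) = 160/H + (26*8)/H = 160/H + 208/H = 368/H)
l(1874, 2612)/S(n) = (2612 + 1874)/((368/460)) = 4486/((368*(1/460))) = 4486/(⅘) = 4486*(5/4) = 11215/2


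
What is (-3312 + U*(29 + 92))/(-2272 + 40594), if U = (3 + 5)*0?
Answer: -184/2129 ≈ -0.086426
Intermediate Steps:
U = 0 (U = 8*0 = 0)
(-3312 + U*(29 + 92))/(-2272 + 40594) = (-3312 + 0*(29 + 92))/(-2272 + 40594) = (-3312 + 0*121)/38322 = (-3312 + 0)*(1/38322) = -3312*1/38322 = -184/2129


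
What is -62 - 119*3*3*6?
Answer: -6488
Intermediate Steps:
-62 - 119*3*3*6 = -62 - 1071*6 = -62 - 119*54 = -62 - 6426 = -6488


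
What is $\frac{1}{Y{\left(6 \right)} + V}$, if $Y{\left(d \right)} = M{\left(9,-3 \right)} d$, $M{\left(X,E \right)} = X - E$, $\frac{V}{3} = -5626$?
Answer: $- \frac{1}{16806} \approx -5.9503 \cdot 10^{-5}$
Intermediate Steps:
$V = -16878$ ($V = 3 \left(-5626\right) = -16878$)
$Y{\left(d \right)} = 12 d$ ($Y{\left(d \right)} = \left(9 - -3\right) d = \left(9 + 3\right) d = 12 d$)
$\frac{1}{Y{\left(6 \right)} + V} = \frac{1}{12 \cdot 6 - 16878} = \frac{1}{72 - 16878} = \frac{1}{-16806} = - \frac{1}{16806}$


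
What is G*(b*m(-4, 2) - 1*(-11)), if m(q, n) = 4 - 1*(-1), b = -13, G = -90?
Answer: 4860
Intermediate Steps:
m(q, n) = 5 (m(q, n) = 4 + 1 = 5)
G*(b*m(-4, 2) - 1*(-11)) = -90*(-13*5 - 1*(-11)) = -90*(-65 + 11) = -90*(-54) = 4860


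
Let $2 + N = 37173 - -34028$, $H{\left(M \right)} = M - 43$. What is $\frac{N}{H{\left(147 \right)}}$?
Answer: $\frac{71199}{104} \approx 684.61$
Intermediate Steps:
$H{\left(M \right)} = -43 + M$
$N = 71199$ ($N = -2 + \left(37173 - -34028\right) = -2 + \left(37173 + 34028\right) = -2 + 71201 = 71199$)
$\frac{N}{H{\left(147 \right)}} = \frac{71199}{-43 + 147} = \frac{71199}{104}$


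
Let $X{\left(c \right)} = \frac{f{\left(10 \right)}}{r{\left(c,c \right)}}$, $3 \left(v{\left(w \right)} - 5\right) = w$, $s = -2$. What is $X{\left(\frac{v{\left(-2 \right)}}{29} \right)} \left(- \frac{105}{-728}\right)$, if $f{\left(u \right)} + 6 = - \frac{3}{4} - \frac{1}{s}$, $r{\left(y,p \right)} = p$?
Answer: $- \frac{32625}{5408} \approx -6.0327$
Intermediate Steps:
$v{\left(w \right)} = 5 + \frac{w}{3}$
$f{\left(u \right)} = - \frac{25}{4}$ ($f{\left(u \right)} = -6 - \left(- \frac{1}{2} + \frac{3}{4}\right) = -6 - \frac{1}{4} = - \frac{25}{4}$)
$X{\left(c \right)} = - \frac{25}{4 c}$
$X{\left(\frac{v{\left(-2 \right)}}{29} \right)} \left(- \frac{105}{-728}\right) = - \frac{25}{4 \frac{5 + \frac{1}{3} \left(-2\right)}{29}} \left(- \frac{105}{-728}\right) = - \frac{25}{4 \left(5 - \frac{2}{3}\right) \frac{1}{29}} \left(\left(-105\right) \left(- \frac{1}{728}\right)\right) = - \frac{25}{4 \cdot \frac{13}{3} \cdot \frac{1}{29}} \cdot \frac{15}{104} = - \frac{25}{4 \cdot \frac{13}{87}} \cdot \frac{15}{104} = \left(- \frac{25}{4}\right) \frac{87}{13} \cdot \frac{15}{104} = \left(- \frac{2175}{52}\right) \frac{15}{104} = - \frac{32625}{5408}$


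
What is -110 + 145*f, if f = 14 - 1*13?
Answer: 35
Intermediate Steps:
f = 1 (f = 14 - 13 = 1)
-110 + 145*f = -110 + 145*1 = -110 + 145 = 35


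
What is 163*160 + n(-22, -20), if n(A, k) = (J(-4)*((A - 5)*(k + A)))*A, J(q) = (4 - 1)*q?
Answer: 325456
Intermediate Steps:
J(q) = 3*q
n(A, k) = -12*A*(-5 + A)*(A + k) (n(A, k) = ((3*(-4))*((A - 5)*(k + A)))*A = (-12*(-5 + A)*(A + k))*A = -12*A*(-5 + A)*(A + k))
163*160 + n(-22, -20) = 163*160 + 12*(-22)*(-1*(-22)² + 5*(-22) + 5*(-20) - 1*(-22)*(-20)) = 26080 + 12*(-22)*(-1*484 - 110 - 100 - 440) = 26080 + 12*(-22)*(-484 - 110 - 100 - 440) = 26080 + 12*(-22)*(-1134) = 26080 + 299376 = 325456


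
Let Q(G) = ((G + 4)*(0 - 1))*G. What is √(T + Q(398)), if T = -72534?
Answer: I*√232530 ≈ 482.21*I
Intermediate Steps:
Q(G) = G*(-4 - G) (Q(G) = ((4 + G)*(-1))*G = (-4 - G)*G = G*(-4 - G))
√(T + Q(398)) = √(-72534 - 1*398*(4 + 398)) = √(-72534 - 1*398*402) = √(-72534 - 159996) = √(-232530) = I*√232530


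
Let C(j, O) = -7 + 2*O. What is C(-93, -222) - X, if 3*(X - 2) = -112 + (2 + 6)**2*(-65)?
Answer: 971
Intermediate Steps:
X = -1422 (X = 2 + (-112 + (2 + 6)**2*(-65))/3 = 2 + (-112 + 8**2*(-65))/3 = 2 + (-112 + 64*(-65))/3 = 2 + (-112 - 4160)/3 = 2 + (1/3)*(-4272) = 2 - 1424 = -1422)
C(-93, -222) - X = (-7 + 2*(-222)) - 1*(-1422) = (-7 - 444) + 1422 = -451 + 1422 = 971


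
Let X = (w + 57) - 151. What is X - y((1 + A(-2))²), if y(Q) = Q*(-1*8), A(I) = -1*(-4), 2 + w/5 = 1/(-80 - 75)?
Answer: 2975/31 ≈ 95.968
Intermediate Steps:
w = -311/31 (w = -10 + 5/(-80 - 75) = -10 + 5/(-155) = -10 + 5*(-1/155) = -10 - 1/31 = -311/31 ≈ -10.032)
A(I) = 4
y(Q) = -8*Q (y(Q) = Q*(-8) = -8*Q)
X = -3225/31 (X = (-311/31 + 57) - 151 = 1456/31 - 151 = -3225/31 ≈ -104.03)
X - y((1 + A(-2))²) = -3225/31 - (-8)*(1 + 4)² = -3225/31 - (-8)*5² = -3225/31 - (-8)*25 = -3225/31 - 1*(-200) = -3225/31 + 200 = 2975/31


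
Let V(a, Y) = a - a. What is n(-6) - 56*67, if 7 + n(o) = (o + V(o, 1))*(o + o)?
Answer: -3687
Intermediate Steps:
V(a, Y) = 0
n(o) = -7 + 2*o**2 (n(o) = -7 + (o + 0)*(o + o) = -7 + o*(2*o) = -7 + 2*o**2)
n(-6) - 56*67 = (-7 + 2*(-6)**2) - 56*67 = (-7 + 2*36) - 3752 = (-7 + 72) - 3752 = 65 - 3752 = -3687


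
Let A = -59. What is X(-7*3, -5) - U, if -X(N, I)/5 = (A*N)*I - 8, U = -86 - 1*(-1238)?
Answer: 29863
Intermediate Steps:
U = 1152 (U = -86 + 1238 = 1152)
X(N, I) = 40 + 295*I*N (X(N, I) = -5*((-59*N)*I - 8) = -5*(-59*I*N - 8) = -5*(-8 - 59*I*N) = 40 + 295*I*N)
X(-7*3, -5) - U = (40 + 295*(-5)*(-7*3)) - 1*1152 = (40 + 295*(-5)*(-21)) - 1152 = (40 + 30975) - 1152 = 31015 - 1152 = 29863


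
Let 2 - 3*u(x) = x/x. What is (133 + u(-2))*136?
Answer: 54400/3 ≈ 18133.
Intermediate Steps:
u(x) = 1/3 (u(x) = 2/3 - x/(3*x) = 2/3 - 1/3*1 = 2/3 - 1/3 = 1/3)
(133 + u(-2))*136 = (133 + 1/3)*136 = (400/3)*136 = 54400/3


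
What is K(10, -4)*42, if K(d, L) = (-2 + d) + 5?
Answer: 546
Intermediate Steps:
K(d, L) = 3 + d
K(10, -4)*42 = (3 + 10)*42 = 13*42 = 546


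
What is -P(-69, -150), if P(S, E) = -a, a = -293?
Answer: -293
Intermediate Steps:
P(S, E) = 293 (P(S, E) = -1*(-293) = 293)
-P(-69, -150) = -1*293 = -293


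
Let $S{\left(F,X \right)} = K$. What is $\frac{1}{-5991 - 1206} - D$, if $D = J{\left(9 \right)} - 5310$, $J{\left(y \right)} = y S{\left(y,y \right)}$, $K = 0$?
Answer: $\frac{38216069}{7197} \approx 5310.0$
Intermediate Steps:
$S{\left(F,X \right)} = 0$
$J{\left(y \right)} = 0$ ($J{\left(y \right)} = y 0 = 0$)
$D = -5310$ ($D = 0 - 5310 = -5310$)
$\frac{1}{-5991 - 1206} - D = \frac{1}{-5991 - 1206} - -5310 = \frac{1}{-7197} + 5310 = - \frac{1}{7197} + 5310 = \frac{38216069}{7197}$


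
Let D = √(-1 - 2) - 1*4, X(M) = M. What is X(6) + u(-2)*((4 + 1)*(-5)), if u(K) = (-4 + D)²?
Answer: -1519 + 400*I*√3 ≈ -1519.0 + 692.82*I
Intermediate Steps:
D = -4 + I*√3 (D = √(-3) - 4 = I*√3 - 4 = -4 + I*√3 ≈ -4.0 + 1.732*I)
u(K) = (-8 + I*√3)² (u(K) = (-4 + (-4 + I*√3))² = (-8 + I*√3)²)
X(6) + u(-2)*((4 + 1)*(-5)) = 6 + (8 - I*√3)²*((4 + 1)*(-5)) = 6 + (8 - I*√3)²*(5*(-5)) = 6 + (8 - I*√3)²*(-25) = 6 - 25*(8 - I*√3)²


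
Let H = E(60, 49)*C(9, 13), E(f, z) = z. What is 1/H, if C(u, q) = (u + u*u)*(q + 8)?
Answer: 1/92610 ≈ 1.0798e-5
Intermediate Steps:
C(u, q) = (8 + q)*(u + u²) (C(u, q) = (u + u²)*(8 + q) = (8 + q)*(u + u²))
H = 92610 (H = 49*(9*(8 + 13 + 8*9 + 13*9)) = 49*(9*(8 + 13 + 72 + 117)) = 49*(9*210) = 49*1890 = 92610)
1/H = 1/92610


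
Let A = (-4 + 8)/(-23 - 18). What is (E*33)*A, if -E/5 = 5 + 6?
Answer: 7260/41 ≈ 177.07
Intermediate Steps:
A = -4/41 (A = 4/(-41) = 4*(-1/41) = -4/41 ≈ -0.097561)
E = -55 (E = -5*(5 + 6) = -5*11 = -55)
(E*33)*A = -55*33*(-4/41) = -1815*(-4/41) = 7260/41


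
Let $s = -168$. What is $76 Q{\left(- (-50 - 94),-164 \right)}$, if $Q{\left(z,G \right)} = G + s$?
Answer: $-25232$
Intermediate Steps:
$Q{\left(z,G \right)} = -168 + G$ ($Q{\left(z,G \right)} = G - 168 = -168 + G$)
$76 Q{\left(- (-50 - 94),-164 \right)} = 76 \left(-168 - 164\right) = 76 \left(-332\right) = -25232$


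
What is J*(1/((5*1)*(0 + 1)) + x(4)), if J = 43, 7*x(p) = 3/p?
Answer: 1849/140 ≈ 13.207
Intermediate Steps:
x(p) = 3/(7*p) (x(p) = (3/p)/7 = 3/(7*p))
J*(1/((5*1)*(0 + 1)) + x(4)) = 43*(1/((5*1)*(0 + 1)) + (3/7)/4) = 43*(1/(5*1) + (3/7)*(1/4)) = 43*(1/5 + 3/28) = 43*(43/140) = 1849/140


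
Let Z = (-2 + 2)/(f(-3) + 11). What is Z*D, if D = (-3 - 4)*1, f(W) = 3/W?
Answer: 0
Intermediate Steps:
Z = 0 (Z = (-2 + 2)/(3/(-3) + 11) = 0/(3*(-⅓) + 11) = 0/(-1 + 11) = 0/10 = 0*(⅒) = 0)
D = -7 (D = -7*1 = -7)
Z*D = 0*(-7) = 0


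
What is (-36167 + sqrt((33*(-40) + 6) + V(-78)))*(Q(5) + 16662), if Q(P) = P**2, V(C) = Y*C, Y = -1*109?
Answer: -603518729 + 33374*sqrt(1797) ≈ -6.0210e+8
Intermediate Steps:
Y = -109
V(C) = -109*C
(-36167 + sqrt((33*(-40) + 6) + V(-78)))*(Q(5) + 16662) = (-36167 + sqrt((33*(-40) + 6) - 109*(-78)))*(5**2 + 16662) = (-36167 + sqrt((-1320 + 6) + 8502))*(25 + 16662) = (-36167 + sqrt(-1314 + 8502))*16687 = (-36167 + sqrt(7188))*16687 = (-36167 + 2*sqrt(1797))*16687 = -603518729 + 33374*sqrt(1797)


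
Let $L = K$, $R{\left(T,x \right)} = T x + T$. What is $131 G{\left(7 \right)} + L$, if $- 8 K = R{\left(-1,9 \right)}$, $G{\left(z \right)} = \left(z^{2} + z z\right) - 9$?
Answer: $\frac{46641}{4} \approx 11660.0$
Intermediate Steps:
$R{\left(T,x \right)} = T + T x$
$G{\left(z \right)} = -9 + 2 z^{2}$ ($G{\left(z \right)} = \left(z^{2} + z^{2}\right) - 9 = 2 z^{2} - 9 = -9 + 2 z^{2}$)
$K = \frac{5}{4}$ ($K = - \frac{\left(-1\right) \left(1 + 9\right)}{8} = - \frac{\left(-1\right) 10}{8} = \left(- \frac{1}{8}\right) \left(-10\right) = \frac{5}{4} \approx 1.25$)
$L = \frac{5}{4} \approx 1.25$
$131 G{\left(7 \right)} + L = 131 \left(-9 + 2 \cdot 7^{2}\right) + \frac{5}{4} = 131 \left(-9 + 2 \cdot 49\right) + \frac{5}{4} = 131 \left(-9 + 98\right) + \frac{5}{4} = 131 \cdot 89 + \frac{5}{4} = 11659 + \frac{5}{4} = \frac{46641}{4}$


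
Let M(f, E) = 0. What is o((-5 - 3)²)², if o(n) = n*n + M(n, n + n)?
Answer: 16777216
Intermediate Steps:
o(n) = n² (o(n) = n*n + 0 = n² + 0 = n²)
o((-5 - 3)²)² = (((-5 - 3)²)²)² = (((-8)²)²)² = (64²)² = 4096² = 16777216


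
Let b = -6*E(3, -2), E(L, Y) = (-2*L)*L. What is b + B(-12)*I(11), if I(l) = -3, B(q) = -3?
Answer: 117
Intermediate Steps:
E(L, Y) = -2*L**2
b = 108 (b = -(-12)*3**2 = -(-12)*9 = -6*(-18) = 108)
b + B(-12)*I(11) = 108 - 3*(-3) = 108 + 9 = 117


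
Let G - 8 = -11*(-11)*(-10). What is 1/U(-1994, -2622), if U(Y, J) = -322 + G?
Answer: -1/1524 ≈ -0.00065617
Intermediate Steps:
G = -1202 (G = 8 - 11*(-11)*(-10) = 8 + 121*(-10) = 8 - 1210 = -1202)
U(Y, J) = -1524 (U(Y, J) = -322 - 1202 = -1524)
1/U(-1994, -2622) = 1/(-1524) = -1/1524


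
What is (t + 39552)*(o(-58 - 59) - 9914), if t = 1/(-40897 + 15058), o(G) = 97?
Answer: -10032818174759/25839 ≈ -3.8828e+8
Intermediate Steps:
t = -1/25839 (t = 1/(-25839) = -1/25839 ≈ -3.8701e-5)
(t + 39552)*(o(-58 - 59) - 9914) = (-1/25839 + 39552)*(97 - 9914) = (1021984127/25839)*(-9817) = -10032818174759/25839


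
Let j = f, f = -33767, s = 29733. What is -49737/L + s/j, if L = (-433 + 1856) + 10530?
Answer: -2034867828/403616951 ≈ -5.0416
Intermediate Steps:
j = -33767
L = 11953 (L = 1423 + 10530 = 11953)
-49737/L + s/j = -49737/11953 + 29733/(-33767) = -49737*1/11953 + 29733*(-1/33767) = -49737/11953 - 29733/33767 = -2034867828/403616951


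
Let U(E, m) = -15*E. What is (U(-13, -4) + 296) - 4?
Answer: 487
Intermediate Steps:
(U(-13, -4) + 296) - 4 = (-15*(-13) + 296) - 4 = (195 + 296) - 4 = 491 - 4 = 487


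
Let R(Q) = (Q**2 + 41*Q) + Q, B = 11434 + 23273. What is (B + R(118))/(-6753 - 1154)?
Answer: -53587/7907 ≈ -6.7772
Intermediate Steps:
B = 34707
R(Q) = Q**2 + 42*Q
(B + R(118))/(-6753 - 1154) = (34707 + 118*(42 + 118))/(-6753 - 1154) = (34707 + 118*160)/(-7907) = (34707 + 18880)*(-1/7907) = 53587*(-1/7907) = -53587/7907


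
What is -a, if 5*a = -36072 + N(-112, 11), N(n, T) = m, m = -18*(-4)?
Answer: 7200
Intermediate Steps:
m = 72
N(n, T) = 72
a = -7200 (a = (-36072 + 72)/5 = (⅕)*(-36000) = -7200)
-a = -1*(-7200) = 7200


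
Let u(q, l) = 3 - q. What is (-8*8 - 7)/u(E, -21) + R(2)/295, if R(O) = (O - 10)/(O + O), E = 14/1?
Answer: 20923/3245 ≈ 6.4478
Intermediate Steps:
E = 14 (E = 14*1 = 14)
R(O) = (-10 + O)/(2*O) (R(O) = (-10 + O)/((2*O)) = (-10 + O)*(1/(2*O)) = (-10 + O)/(2*O))
(-8*8 - 7)/u(E, -21) + R(2)/295 = (-8*8 - 7)/(3 - 1*14) + ((1/2)*(-10 + 2)/2)/295 = (-64 - 7)/(3 - 14) + ((1/2)*(1/2)*(-8))*(1/295) = -71/(-11) - 2*1/295 = -71*(-1/11) - 2/295 = 71/11 - 2/295 = 20923/3245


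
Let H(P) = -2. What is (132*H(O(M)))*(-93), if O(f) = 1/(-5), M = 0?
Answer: 24552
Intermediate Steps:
O(f) = -⅕
(132*H(O(M)))*(-93) = (132*(-2))*(-93) = -264*(-93) = 24552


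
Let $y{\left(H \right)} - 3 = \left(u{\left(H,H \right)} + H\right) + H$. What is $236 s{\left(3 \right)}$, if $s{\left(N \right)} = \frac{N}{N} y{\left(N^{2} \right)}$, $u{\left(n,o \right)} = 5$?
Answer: $6136$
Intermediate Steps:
$y{\left(H \right)} = 8 + 2 H$ ($y{\left(H \right)} = 3 + \left(\left(5 + H\right) + H\right) = 3 + \left(5 + 2 H\right) = 8 + 2 H$)
$s{\left(N \right)} = 8 + 2 N^{2}$ ($s{\left(N \right)} = \frac{N}{N} \left(8 + 2 N^{2}\right) = 1 \left(8 + 2 N^{2}\right) = 8 + 2 N^{2}$)
$236 s{\left(3 \right)} = 236 \left(8 + 2 \cdot 3^{2}\right) = 236 \left(8 + 2 \cdot 9\right) = 236 \left(8 + 18\right) = 236 \cdot 26 = 6136$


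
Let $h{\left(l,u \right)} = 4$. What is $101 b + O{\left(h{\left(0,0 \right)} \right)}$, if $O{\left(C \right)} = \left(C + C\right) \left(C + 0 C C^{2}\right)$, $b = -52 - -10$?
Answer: $-4210$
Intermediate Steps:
$b = -42$ ($b = -52 + 10 = -42$)
$O{\left(C \right)} = 2 C^{2}$ ($O{\left(C \right)} = 2 C \left(C + 0 C^{2}\right) = 2 C \left(C + 0\right) = 2 C C = 2 C^{2}$)
$101 b + O{\left(h{\left(0,0 \right)} \right)} = 101 \left(-42\right) + 2 \cdot 4^{2} = -4242 + 2 \cdot 16 = -4242 + 32 = -4210$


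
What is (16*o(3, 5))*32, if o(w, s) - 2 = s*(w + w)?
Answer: 16384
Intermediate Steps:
o(w, s) = 2 + 2*s*w (o(w, s) = 2 + s*(w + w) = 2 + s*(2*w) = 2 + 2*s*w)
(16*o(3, 5))*32 = (16*(2 + 2*5*3))*32 = (16*(2 + 30))*32 = (16*32)*32 = 512*32 = 16384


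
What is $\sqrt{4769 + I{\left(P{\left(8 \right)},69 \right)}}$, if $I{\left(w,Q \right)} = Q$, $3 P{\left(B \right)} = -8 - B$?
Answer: $\sqrt{4838} \approx 69.556$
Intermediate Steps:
$P{\left(B \right)} = - \frac{8}{3} - \frac{B}{3}$ ($P{\left(B \right)} = \frac{-8 - B}{3} = - \frac{8}{3} - \frac{B}{3}$)
$\sqrt{4769 + I{\left(P{\left(8 \right)},69 \right)}} = \sqrt{4769 + 69} = \sqrt{4838}$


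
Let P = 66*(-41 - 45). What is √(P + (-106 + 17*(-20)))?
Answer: I*√6122 ≈ 78.243*I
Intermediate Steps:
P = -5676 (P = 66*(-86) = -5676)
√(P + (-106 + 17*(-20))) = √(-5676 + (-106 + 17*(-20))) = √(-5676 + (-106 - 340)) = √(-5676 - 446) = √(-6122) = I*√6122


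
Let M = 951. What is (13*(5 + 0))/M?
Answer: 65/951 ≈ 0.068349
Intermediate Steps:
(13*(5 + 0))/M = (13*(5 + 0))/951 = (13*5)*(1/951) = 65*(1/951) = 65/951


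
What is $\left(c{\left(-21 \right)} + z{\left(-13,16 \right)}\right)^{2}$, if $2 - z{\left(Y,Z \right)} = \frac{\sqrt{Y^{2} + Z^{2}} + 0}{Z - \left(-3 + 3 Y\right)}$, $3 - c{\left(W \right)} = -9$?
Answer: $\frac{659769}{3364} - \frac{70 \sqrt{17}}{29} \approx 186.17$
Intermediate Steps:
$c{\left(W \right)} = 12$ ($c{\left(W \right)} = 3 - -9 = 3 + 9 = 12$)
$z{\left(Y,Z \right)} = 2 - \frac{\sqrt{Y^{2} + Z^{2}}}{3 + Z - 3 Y}$ ($z{\left(Y,Z \right)} = 2 - \frac{\sqrt{Y^{2} + Z^{2}} + 0}{Z - \left(-3 + 3 Y\right)} = 2 - \frac{\sqrt{Y^{2} + Z^{2}}}{Z - \left(-3 + 3 Y\right)} = 2 - \frac{\sqrt{Y^{2} + Z^{2}}}{3 + Z - 3 Y}$)
$\left(c{\left(-21 \right)} + z{\left(-13,16 \right)}\right)^{2} = \left(12 + \frac{6 - \sqrt{\left(-13\right)^{2} + 16^{2}} - -78 + 2 \cdot 16}{3 + 16 - -39}\right)^{2} = \left(12 + \frac{6 - \sqrt{169 + 256} + 78 + 32}{3 + 16 + 39}\right)^{2} = \left(12 + \frac{6 - \sqrt{425} + 78 + 32}{58}\right)^{2} = \left(12 + \frac{6 - 5 \sqrt{17} + 78 + 32}{58}\right)^{2} = \left(12 + \frac{116 - 5 \sqrt{17}}{58}\right)^{2} = \left(12 + \left(2 - \frac{5 \sqrt{17}}{58}\right)\right)^{2} = \left(14 - \frac{5 \sqrt{17}}{58}\right)^{2}$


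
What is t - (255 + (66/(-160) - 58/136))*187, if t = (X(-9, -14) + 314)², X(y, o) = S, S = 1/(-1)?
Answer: 4035271/80 ≈ 50441.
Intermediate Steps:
S = -1
X(y, o) = -1
t = 97969 (t = (-1 + 314)² = 313² = 97969)
t - (255 + (66/(-160) - 58/136))*187 = 97969 - (255 + (66/(-160) - 58/136))*187 = 97969 - (255 + (66*(-1/160) - 58*1/136))*187 = 97969 - (255 + (-33/80 - 29/68))*187 = 97969 - (255 - 1141/1360)*187 = 97969 - 345659*187/1360 = 97969 - 1*3802249/80 = 97969 - 3802249/80 = 4035271/80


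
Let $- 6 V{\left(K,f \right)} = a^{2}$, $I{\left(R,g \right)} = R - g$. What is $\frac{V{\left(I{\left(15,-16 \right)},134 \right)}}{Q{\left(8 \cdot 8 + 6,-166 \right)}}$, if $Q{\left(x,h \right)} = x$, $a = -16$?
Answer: $- \frac{64}{105} \approx -0.60952$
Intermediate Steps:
$V{\left(K,f \right)} = - \frac{128}{3}$ ($V{\left(K,f \right)} = - \frac{\left(-16\right)^{2}}{6} = \left(- \frac{1}{6}\right) 256 = - \frac{128}{3}$)
$\frac{V{\left(I{\left(15,-16 \right)},134 \right)}}{Q{\left(8 \cdot 8 + 6,-166 \right)}} = - \frac{128}{3 \left(8 \cdot 8 + 6\right)} = - \frac{128}{3 \left(64 + 6\right)} = - \frac{128}{3 \cdot 70} = \left(- \frac{128}{3}\right) \frac{1}{70} = - \frac{64}{105}$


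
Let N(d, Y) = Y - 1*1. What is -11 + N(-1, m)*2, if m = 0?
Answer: -13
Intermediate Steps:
N(d, Y) = -1 + Y (N(d, Y) = Y - 1 = -1 + Y)
-11 + N(-1, m)*2 = -11 + (-1 + 0)*2 = -11 - 1*2 = -11 - 2 = -13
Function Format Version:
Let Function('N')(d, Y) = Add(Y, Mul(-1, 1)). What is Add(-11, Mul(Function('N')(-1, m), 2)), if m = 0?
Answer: -13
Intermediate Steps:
Function('N')(d, Y) = Add(-1, Y) (Function('N')(d, Y) = Add(Y, -1) = Add(-1, Y))
Add(-11, Mul(Function('N')(-1, m), 2)) = Add(-11, Mul(Add(-1, 0), 2)) = Add(-11, Mul(-1, 2)) = Add(-11, -2) = -13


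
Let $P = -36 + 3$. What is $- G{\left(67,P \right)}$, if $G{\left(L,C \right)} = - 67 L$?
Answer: $4489$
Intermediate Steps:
$P = -33$
$- G{\left(67,P \right)} = - \left(-67\right) 67 = \left(-1\right) \left(-4489\right) = 4489$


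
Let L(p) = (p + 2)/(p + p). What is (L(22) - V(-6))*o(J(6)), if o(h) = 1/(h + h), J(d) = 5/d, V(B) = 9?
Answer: -279/55 ≈ -5.0727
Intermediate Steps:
L(p) = (2 + p)/(2*p) (L(p) = (2 + p)/((2*p)) = (2 + p)*(1/(2*p)) = (2 + p)/(2*p))
o(h) = 1/(2*h)
(L(22) - V(-6))*o(J(6)) = ((½)*(2 + 22)/22 - 1*9)*(1/(2*((5/6)))) = ((½)*(1/22)*24 - 9)*(1/(2*((5*(⅙))))) = (6/11 - 9)*(1/(2*(⅚))) = -93*6/(22*5) = -93/11*⅗ = -279/55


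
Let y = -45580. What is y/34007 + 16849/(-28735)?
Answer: -268960749/139598735 ≈ -1.9267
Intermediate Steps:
y/34007 + 16849/(-28735) = -45580/34007 + 16849/(-28735) = -45580*1/34007 + 16849*(-1/28735) = -45580/34007 - 2407/4105 = -268960749/139598735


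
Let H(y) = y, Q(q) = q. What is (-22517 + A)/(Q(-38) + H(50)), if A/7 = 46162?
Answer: 300617/12 ≈ 25051.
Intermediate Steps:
A = 323134 (A = 7*46162 = 323134)
(-22517 + A)/(Q(-38) + H(50)) = (-22517 + 323134)/(-38 + 50) = 300617/12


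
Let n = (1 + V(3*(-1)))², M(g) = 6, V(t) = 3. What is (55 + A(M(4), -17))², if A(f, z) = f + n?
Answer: 5929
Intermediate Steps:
n = 16 (n = (1 + 3)² = 4² = 16)
A(f, z) = 16 + f (A(f, z) = f + 16 = 16 + f)
(55 + A(M(4), -17))² = (55 + (16 + 6))² = (55 + 22)² = 77² = 5929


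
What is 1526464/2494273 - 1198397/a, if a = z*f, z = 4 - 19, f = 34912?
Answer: 3788507947901/1306200884640 ≈ 2.9004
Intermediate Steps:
z = -15
a = -523680 (a = -15*34912 = -523680)
1526464/2494273 - 1198397/a = 1526464/2494273 - 1198397/(-523680) = 1526464*(1/2494273) - 1198397*(-1/523680) = 1526464/2494273 + 1198397/523680 = 3788507947901/1306200884640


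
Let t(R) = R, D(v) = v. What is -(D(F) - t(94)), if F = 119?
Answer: -25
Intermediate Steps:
-(D(F) - t(94)) = -(119 - 1*94) = -(119 - 94) = -1*25 = -25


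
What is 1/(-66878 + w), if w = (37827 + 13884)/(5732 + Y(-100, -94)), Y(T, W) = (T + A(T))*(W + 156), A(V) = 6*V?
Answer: -12556/839737405 ≈ -1.4952e-5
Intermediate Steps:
Y(T, W) = 7*T*(156 + W) (Y(T, W) = (T + 6*T)*(W + 156) = (7*T)*(156 + W) = 7*T*(156 + W))
w = -17237/12556 (w = (37827 + 13884)/(5732 + 7*(-100)*(156 - 94)) = 51711/(5732 + 7*(-100)*62) = 51711/(5732 - 43400) = 51711/(-37668) = 51711*(-1/37668) = -17237/12556 ≈ -1.3728)
1/(-66878 + w) = 1/(-66878 - 17237/12556) = 1/(-839737405/12556) = -12556/839737405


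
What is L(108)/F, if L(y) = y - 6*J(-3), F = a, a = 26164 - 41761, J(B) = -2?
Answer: -40/5199 ≈ -0.0076938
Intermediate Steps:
a = -15597
F = -15597
L(y) = 12 + y (L(y) = y - 6*(-2) = y + 12 = 12 + y)
L(108)/F = (12 + 108)/(-15597) = 120*(-1/15597) = -40/5199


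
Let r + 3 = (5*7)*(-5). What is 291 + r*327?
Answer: -57915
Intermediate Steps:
r = -178 (r = -3 + (5*7)*(-5) = -3 + 35*(-5) = -3 - 175 = -178)
291 + r*327 = 291 - 178*327 = 291 - 58206 = -57915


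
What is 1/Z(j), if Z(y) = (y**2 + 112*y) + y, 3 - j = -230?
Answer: 1/80618 ≈ 1.2404e-5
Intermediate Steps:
j = 233 (j = 3 - 1*(-230) = 3 + 230 = 233)
Z(y) = y**2 + 113*y
1/Z(j) = 1/(233*(113 + 233)) = 1/(233*346) = 1/80618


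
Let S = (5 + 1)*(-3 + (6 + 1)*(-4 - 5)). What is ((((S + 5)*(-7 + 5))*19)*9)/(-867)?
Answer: -2622/17 ≈ -154.24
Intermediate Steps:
S = -396 (S = 6*(-3 + 7*(-9)) = 6*(-3 - 63) = 6*(-66) = -396)
((((S + 5)*(-7 + 5))*19)*9)/(-867) = ((((-396 + 5)*(-7 + 5))*19)*9)/(-867) = ((-391*(-2)*19)*9)*(-1/867) = ((782*19)*9)*(-1/867) = (14858*9)*(-1/867) = 133722*(-1/867) = -2622/17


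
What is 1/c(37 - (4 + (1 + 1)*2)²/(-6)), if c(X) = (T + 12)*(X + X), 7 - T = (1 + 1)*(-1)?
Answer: 1/2002 ≈ 0.00049950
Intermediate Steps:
T = 9 (T = 7 - (1 + 1)*(-1) = 7 - 2*(-1) = 7 - 1*(-2) = 7 + 2 = 9)
c(X) = 42*X (c(X) = (9 + 12)*(X + X) = 21*(2*X) = 42*X)
1/c(37 - (4 + (1 + 1)*2)²/(-6)) = 1/(42*(37 - (4 + (1 + 1)*2)²/(-6))) = 1/(42*(37 - (4 + 2*2)²*(-1)/6)) = 1/(42*(37 - (4 + 4)²*(-1)/6)) = 1/(42*(37 - 8²*(-1)/6)) = 1/(42*(37 - 64*(-1)/6)) = 1/(42*(37 - 1*(-32/3))) = 1/(42*(37 + 32/3)) = 1/(42*(143/3)) = 1/2002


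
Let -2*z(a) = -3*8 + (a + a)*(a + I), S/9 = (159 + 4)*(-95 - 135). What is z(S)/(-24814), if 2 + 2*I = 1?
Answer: 113845676793/24814 ≈ 4.5880e+6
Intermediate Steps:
I = -½ (I = -1 + (½)*1 = -1 + ½ = -½ ≈ -0.50000)
S = -337410 (S = 9*((159 + 4)*(-95 - 135)) = 9*(163*(-230)) = 9*(-37490) = -337410)
z(a) = 12 - a*(-½ + a) (z(a) = -(-3*8 + (a + a)*(a - ½))/2 = -(-24 + (2*a)*(-½ + a))/2 = -(-24 + 2*a*(-½ + a))/2 = 12 - a*(-½ + a))
z(S)/(-24814) = (12 + (½)*(-337410) - 1*(-337410)²)/(-24814) = (12 - 168705 - 1*113845508100)*(-1/24814) = (12 - 168705 - 113845508100)*(-1/24814) = -113845676793*(-1/24814) = 113845676793/24814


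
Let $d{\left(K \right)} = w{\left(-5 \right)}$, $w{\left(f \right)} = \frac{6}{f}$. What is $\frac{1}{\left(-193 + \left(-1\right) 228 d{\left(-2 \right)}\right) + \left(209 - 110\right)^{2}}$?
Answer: $\frac{5}{49408} \approx 0.0001012$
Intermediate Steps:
$d{\left(K \right)} = - \frac{6}{5}$ ($d{\left(K \right)} = \frac{6}{-5} = 6 \left(- \frac{1}{5}\right) = - \frac{6}{5}$)
$\frac{1}{\left(-193 + \left(-1\right) 228 d{\left(-2 \right)}\right) + \left(209 - 110\right)^{2}} = \frac{1}{\left(-193 + \left(-1\right) 228 \left(- \frac{6}{5}\right)\right) + \left(209 - 110\right)^{2}} = \frac{1}{\left(-193 - - \frac{1368}{5}\right) + 99^{2}} = \frac{1}{\left(-193 + \frac{1368}{5}\right) + 9801} = \frac{1}{\frac{403}{5} + 9801} = \frac{1}{\frac{49408}{5}} = \frac{5}{49408}$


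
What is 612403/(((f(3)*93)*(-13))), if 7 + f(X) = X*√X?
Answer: 389711/2418 + 55673*√3/806 ≈ 280.81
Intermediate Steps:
f(X) = -7 + X^(3/2) (f(X) = -7 + X*√X = -7 + X^(3/2))
612403/(((f(3)*93)*(-13))) = 612403/((((-7 + 3^(3/2))*93)*(-13))) = 612403/((((-7 + 3*√3)*93)*(-13))) = 612403/(((-651 + 279*√3)*(-13))) = 612403/(8463 - 3627*√3)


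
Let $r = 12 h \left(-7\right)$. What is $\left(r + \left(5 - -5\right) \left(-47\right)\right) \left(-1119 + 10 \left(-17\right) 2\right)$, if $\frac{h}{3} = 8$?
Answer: $3627074$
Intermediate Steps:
$h = 24$ ($h = 3 \cdot 8 = 24$)
$r = -2016$ ($r = 12 \cdot 24 \left(-7\right) = 288 \left(-7\right) = -2016$)
$\left(r + \left(5 - -5\right) \left(-47\right)\right) \left(-1119 + 10 \left(-17\right) 2\right) = \left(-2016 + \left(5 - -5\right) \left(-47\right)\right) \left(-1119 + 10 \left(-17\right) 2\right) = \left(-2016 + \left(5 + 5\right) \left(-47\right)\right) \left(-1119 - 340\right) = \left(-2016 + 10 \left(-47\right)\right) \left(-1119 - 340\right) = \left(-2016 - 470\right) \left(-1459\right) = \left(-2486\right) \left(-1459\right) = 3627074$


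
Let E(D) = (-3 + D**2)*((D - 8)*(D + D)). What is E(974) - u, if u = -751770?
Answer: 1785183245634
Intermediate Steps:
E(D) = 2*D*(-8 + D)*(-3 + D**2) (E(D) = (-3 + D**2)*((-8 + D)*(2*D)) = (-3 + D**2)*(2*D*(-8 + D)) = 2*D*(-8 + D)*(-3 + D**2))
E(974) - u = 2*974*(24 + 974**3 - 8*974**2 - 3*974) - 1*(-751770) = 2*974*(24 + 924010424 - 8*948676 - 2922) + 751770 = 2*974*(24 + 924010424 - 7589408 - 2922) + 751770 = 2*974*916418118 + 751770 = 1785182493864 + 751770 = 1785183245634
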